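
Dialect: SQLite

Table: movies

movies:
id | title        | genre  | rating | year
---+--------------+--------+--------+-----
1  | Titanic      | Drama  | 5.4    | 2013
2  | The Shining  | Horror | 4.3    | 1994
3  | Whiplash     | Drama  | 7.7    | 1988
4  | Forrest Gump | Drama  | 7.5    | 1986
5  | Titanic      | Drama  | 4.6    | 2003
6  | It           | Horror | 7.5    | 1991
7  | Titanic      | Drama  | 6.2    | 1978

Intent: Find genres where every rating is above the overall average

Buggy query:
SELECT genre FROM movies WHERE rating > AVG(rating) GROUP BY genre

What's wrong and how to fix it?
Bug: AVG() is an aggregate; it can't sit directly in WHERE

Fix: Compute the overall average in a scalar subquery and compare each group's MIN against it in HAVING

Corrected query:
SELECT genre FROM movies GROUP BY genre HAVING MIN(rating) > (SELECT AVG(rating) FROM movies)

Result:
(no rows)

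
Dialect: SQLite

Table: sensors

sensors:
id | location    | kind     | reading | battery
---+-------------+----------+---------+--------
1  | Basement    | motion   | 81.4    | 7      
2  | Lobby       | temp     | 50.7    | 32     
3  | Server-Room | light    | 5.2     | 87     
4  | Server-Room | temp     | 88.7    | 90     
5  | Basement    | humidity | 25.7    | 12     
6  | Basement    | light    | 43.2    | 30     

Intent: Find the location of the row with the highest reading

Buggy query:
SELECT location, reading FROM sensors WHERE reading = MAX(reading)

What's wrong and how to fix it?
Bug: MAX(reading) is an aggregate and cannot be used directly in WHERE

Fix: Wrap MAX in a scalar subquery so WHERE compares against a single value

Corrected query:
SELECT location, reading FROM sensors WHERE reading = (SELECT MAX(reading) FROM sensors)

Result:
location    | reading
------------+--------
Server-Room | 88.7   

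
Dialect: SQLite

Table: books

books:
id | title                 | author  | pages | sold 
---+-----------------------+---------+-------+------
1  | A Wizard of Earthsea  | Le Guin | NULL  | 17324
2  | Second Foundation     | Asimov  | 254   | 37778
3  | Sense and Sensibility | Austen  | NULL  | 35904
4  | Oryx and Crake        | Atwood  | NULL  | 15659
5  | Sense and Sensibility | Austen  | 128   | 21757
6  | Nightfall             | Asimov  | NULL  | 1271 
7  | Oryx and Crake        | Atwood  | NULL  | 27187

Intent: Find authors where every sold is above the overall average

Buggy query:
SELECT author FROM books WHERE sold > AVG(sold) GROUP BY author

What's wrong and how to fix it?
Bug: AVG() is an aggregate; it can't sit directly in WHERE

Fix: Use a subquery for AVG and a HAVING MIN(...) filter so the condition holds for every row in the group

Corrected query:
SELECT author FROM books GROUP BY author HAVING MIN(sold) > (SELECT AVG(sold) FROM books)

Result:
(no rows)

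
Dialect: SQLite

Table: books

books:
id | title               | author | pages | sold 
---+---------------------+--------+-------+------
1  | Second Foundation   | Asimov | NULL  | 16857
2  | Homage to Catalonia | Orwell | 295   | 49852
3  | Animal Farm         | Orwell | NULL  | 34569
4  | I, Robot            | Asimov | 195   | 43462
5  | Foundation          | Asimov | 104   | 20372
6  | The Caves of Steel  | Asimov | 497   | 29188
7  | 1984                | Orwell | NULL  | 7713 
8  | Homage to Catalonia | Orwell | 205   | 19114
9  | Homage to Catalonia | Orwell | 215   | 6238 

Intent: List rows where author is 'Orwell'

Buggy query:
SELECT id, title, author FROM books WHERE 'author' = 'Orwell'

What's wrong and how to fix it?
Bug: Single quotes denote string literals in SQL; the column name is being compared as a constant string

Fix: Reference the column as author without single quotes

Corrected query:
SELECT id, title, author FROM books WHERE author = 'Orwell'

Result:
id | title               | author
---+---------------------+-------
2  | Homage to Catalonia | Orwell
3  | Animal Farm         | Orwell
7  | 1984                | Orwell
8  | Homage to Catalonia | Orwell
9  | Homage to Catalonia | Orwell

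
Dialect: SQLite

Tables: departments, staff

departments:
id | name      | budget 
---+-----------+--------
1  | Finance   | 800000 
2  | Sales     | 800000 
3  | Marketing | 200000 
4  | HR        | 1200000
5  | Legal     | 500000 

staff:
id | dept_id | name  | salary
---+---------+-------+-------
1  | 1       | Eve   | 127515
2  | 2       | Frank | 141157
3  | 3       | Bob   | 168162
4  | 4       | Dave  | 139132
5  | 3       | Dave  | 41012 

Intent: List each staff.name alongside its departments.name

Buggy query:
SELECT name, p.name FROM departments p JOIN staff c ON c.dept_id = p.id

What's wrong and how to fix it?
Bug: 'name' exists in both joined tables, so the database can't tell which one is meant

Fix: Prefix ambiguous columns with the table alias

Corrected query:
SELECT c.name, p.name FROM departments p JOIN staff c ON c.dept_id = p.id

Result:
name  | name     
------+----------
Eve   | Finance  
Frank | Sales    
Bob   | Marketing
Dave  | HR       
Dave  | Marketing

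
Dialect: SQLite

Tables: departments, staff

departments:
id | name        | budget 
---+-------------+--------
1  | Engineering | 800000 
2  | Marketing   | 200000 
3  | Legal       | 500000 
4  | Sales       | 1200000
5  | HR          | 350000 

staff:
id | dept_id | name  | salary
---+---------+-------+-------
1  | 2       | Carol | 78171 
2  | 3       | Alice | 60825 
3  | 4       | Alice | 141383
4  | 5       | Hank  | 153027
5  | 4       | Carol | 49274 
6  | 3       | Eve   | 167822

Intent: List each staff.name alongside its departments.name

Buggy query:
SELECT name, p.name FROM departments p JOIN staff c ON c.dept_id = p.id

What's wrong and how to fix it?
Bug: 'name' exists in both joined tables, so the database can't tell which one is meant

Fix: Qualify the column with its table alias (c.name)

Corrected query:
SELECT c.name, p.name FROM departments p JOIN staff c ON c.dept_id = p.id

Result:
name  | name     
------+----------
Carol | Marketing
Alice | Legal    
Alice | Sales    
Hank  | HR       
Carol | Sales    
Eve   | Legal    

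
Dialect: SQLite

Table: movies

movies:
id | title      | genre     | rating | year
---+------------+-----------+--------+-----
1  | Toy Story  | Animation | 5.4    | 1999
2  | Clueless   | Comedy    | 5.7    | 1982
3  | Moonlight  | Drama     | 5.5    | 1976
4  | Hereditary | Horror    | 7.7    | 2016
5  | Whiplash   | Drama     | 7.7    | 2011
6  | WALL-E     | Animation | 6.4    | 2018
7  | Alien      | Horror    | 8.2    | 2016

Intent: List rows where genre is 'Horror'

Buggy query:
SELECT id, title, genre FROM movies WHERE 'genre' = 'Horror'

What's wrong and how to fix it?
Bug: 'genre' in single quotes is a string literal, not the column; the comparison is literal-vs-literal and never true

Fix: Remove the quotes around the column name (or use double quotes for an identifier)

Corrected query:
SELECT id, title, genre FROM movies WHERE genre = 'Horror'

Result:
id | title      | genre 
---+------------+-------
4  | Hereditary | Horror
7  | Alien      | Horror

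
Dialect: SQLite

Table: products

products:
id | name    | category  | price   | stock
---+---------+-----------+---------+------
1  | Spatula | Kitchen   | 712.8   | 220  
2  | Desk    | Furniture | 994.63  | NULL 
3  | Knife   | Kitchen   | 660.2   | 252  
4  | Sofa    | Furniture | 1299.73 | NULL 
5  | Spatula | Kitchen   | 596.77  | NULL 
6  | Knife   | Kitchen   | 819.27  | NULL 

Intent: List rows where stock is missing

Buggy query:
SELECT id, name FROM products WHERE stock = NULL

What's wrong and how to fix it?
Bug: '= NULL' is always unknown in SQL three-valued logic, so no rows match

Fix: Replace '= NULL' with 'IS NULL'

Corrected query:
SELECT id, name FROM products WHERE stock IS NULL

Result:
id | name   
---+--------
2  | Desk   
4  | Sofa   
5  | Spatula
6  | Knife  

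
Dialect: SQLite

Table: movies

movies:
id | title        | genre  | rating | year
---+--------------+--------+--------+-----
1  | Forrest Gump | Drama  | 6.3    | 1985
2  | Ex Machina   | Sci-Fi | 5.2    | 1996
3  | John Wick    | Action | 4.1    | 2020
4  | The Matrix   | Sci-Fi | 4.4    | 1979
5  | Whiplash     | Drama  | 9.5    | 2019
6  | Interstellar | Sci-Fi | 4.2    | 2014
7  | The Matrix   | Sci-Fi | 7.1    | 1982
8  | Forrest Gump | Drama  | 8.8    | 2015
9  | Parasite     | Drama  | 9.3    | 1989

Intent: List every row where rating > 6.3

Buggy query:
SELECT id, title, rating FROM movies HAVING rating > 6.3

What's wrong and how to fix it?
Bug: This is a non-aggregate query (no GROUP BY, no aggregates), so in SQLite the HAVING clause is invalid here; a row-level condition belongs in WHERE

Fix: Replace HAVING with WHERE since the condition applies to individual rows

Corrected query:
SELECT id, title, rating FROM movies WHERE rating > 6.3

Result:
id | title        | rating
---+--------------+-------
5  | Whiplash     | 9.5   
7  | The Matrix   | 7.1   
8  | Forrest Gump | 8.8   
9  | Parasite     | 9.3   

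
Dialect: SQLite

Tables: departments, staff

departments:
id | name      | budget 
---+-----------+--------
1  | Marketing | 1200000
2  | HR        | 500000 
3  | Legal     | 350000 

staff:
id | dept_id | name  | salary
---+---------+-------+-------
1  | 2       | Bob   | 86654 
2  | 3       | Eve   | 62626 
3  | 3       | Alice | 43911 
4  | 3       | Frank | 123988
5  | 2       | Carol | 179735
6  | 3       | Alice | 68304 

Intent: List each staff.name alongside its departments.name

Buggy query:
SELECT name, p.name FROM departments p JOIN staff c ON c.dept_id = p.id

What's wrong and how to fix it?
Bug: 'name' exists in both joined tables, so the database can't tell which one is meant

Fix: Qualify the column with its table alias (c.name)

Corrected query:
SELECT c.name, p.name FROM departments p JOIN staff c ON c.dept_id = p.id

Result:
name  | name 
------+------
Bob   | HR   
Eve   | Legal
Alice | Legal
Frank | Legal
Carol | HR   
Alice | Legal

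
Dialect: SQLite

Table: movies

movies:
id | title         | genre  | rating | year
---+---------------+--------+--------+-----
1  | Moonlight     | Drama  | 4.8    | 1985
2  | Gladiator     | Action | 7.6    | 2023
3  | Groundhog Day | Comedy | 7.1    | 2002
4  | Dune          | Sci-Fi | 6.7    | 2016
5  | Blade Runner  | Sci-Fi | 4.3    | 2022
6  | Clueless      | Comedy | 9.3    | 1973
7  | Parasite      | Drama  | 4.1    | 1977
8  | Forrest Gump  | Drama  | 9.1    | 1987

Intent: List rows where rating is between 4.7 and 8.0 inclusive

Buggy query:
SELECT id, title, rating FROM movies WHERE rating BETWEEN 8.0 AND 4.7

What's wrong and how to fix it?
Bug: The bounds are reversed; BETWEEN a AND b requires a <= b to match anything

Fix: Swap the bounds so the smaller value comes first

Corrected query:
SELECT id, title, rating FROM movies WHERE rating BETWEEN 4.7 AND 8.0

Result:
id | title         | rating
---+---------------+-------
1  | Moonlight     | 4.8   
2  | Gladiator     | 7.6   
3  | Groundhog Day | 7.1   
4  | Dune          | 6.7   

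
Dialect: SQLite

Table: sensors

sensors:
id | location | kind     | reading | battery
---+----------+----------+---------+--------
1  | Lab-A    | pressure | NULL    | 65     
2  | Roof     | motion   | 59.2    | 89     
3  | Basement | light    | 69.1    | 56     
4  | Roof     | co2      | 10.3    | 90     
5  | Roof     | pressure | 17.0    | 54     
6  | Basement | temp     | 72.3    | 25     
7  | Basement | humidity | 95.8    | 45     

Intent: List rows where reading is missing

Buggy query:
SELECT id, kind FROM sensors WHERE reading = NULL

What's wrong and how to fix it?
Bug: '= NULL' is always unknown in SQL three-valued logic, so no rows match

Fix: Use IS NULL to test for NULL

Corrected query:
SELECT id, kind FROM sensors WHERE reading IS NULL

Result:
id | kind    
---+---------
1  | pressure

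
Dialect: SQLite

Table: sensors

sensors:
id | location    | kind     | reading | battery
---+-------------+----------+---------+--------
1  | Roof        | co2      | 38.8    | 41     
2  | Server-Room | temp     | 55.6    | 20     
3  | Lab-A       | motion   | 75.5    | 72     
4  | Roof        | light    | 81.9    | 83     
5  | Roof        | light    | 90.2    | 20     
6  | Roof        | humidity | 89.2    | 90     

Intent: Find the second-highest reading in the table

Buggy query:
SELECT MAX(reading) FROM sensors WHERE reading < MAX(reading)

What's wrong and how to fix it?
Bug: The inner MAX is an aggregate inside WHERE, which is not allowed

Fix: Compute the overall MAX in a subquery, then take MAX of rows below it

Corrected query:
SELECT MAX(reading) FROM sensors WHERE reading < (SELECT MAX(reading) FROM sensors)

Result:
MAX(reading)
------------
89.2        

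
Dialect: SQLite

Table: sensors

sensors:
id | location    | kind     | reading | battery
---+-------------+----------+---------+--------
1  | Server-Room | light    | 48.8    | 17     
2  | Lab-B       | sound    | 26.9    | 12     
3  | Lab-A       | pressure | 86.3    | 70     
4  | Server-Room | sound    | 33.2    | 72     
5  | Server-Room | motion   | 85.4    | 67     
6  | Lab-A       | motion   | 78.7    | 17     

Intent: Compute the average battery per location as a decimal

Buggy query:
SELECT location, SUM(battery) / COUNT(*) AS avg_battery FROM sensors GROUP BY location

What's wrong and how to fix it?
Bug: Both operands are integers, so '/' performs integer division and truncates

Fix: Cast one side to REAL so the division keeps the fractional part

Corrected query:
SELECT location, SUM(battery) * 1.0 / COUNT(*) AS avg_battery FROM sensors GROUP BY location

Result:
location    | avg_battery
------------+------------
Lab-A       | 43.5       
Lab-B       | 12         
Server-Room | 52         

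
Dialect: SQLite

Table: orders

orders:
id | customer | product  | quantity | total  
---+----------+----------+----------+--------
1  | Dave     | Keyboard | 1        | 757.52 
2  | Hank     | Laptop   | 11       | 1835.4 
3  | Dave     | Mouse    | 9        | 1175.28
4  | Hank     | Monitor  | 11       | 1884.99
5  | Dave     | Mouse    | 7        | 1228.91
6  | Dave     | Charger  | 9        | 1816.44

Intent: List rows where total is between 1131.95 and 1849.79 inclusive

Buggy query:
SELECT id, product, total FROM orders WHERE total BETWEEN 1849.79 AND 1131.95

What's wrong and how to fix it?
Bug: The bounds are reversed; BETWEEN a AND b requires a <= b to match anything

Fix: Write BETWEEN 1131.95 AND 1849.79

Corrected query:
SELECT id, product, total FROM orders WHERE total BETWEEN 1131.95 AND 1849.79

Result:
id | product | total  
---+---------+--------
2  | Laptop  | 1835.4 
3  | Mouse   | 1175.28
5  | Mouse   | 1228.91
6  | Charger | 1816.44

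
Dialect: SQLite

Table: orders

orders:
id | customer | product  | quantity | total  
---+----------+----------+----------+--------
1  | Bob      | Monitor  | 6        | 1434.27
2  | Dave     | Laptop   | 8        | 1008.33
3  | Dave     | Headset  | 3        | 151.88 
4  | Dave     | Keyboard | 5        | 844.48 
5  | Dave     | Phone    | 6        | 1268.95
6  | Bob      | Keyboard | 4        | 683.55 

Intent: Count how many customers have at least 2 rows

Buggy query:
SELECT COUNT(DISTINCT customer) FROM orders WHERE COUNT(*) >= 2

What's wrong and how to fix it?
Bug: COUNT(*) cannot appear in WHERE; the per-group count doesn't exist yet

Fix: Group first with HAVING COUNT(*) >= 2, then COUNT the resulting groups

Corrected query:
SELECT COUNT(*) FROM (SELECT customer FROM orders GROUP BY customer HAVING COUNT(*) >= 2)

Result:
COUNT(*)
--------
2       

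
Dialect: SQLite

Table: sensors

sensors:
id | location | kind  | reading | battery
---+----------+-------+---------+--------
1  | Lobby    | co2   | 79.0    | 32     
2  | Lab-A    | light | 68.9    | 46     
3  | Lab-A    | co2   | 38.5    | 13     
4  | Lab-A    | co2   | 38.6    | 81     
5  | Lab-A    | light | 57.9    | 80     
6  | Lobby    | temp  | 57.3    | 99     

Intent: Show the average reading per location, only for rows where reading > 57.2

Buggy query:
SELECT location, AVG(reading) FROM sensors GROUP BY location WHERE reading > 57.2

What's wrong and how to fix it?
Bug: WHERE cannot follow GROUP BY

Fix: Place WHERE between FROM and GROUP BY

Corrected query:
SELECT location, AVG(reading) FROM sensors WHERE reading > 57.2 GROUP BY location

Result:
location | AVG(reading)
---------+-------------
Lab-A    | 63.4        
Lobby    | 68.15       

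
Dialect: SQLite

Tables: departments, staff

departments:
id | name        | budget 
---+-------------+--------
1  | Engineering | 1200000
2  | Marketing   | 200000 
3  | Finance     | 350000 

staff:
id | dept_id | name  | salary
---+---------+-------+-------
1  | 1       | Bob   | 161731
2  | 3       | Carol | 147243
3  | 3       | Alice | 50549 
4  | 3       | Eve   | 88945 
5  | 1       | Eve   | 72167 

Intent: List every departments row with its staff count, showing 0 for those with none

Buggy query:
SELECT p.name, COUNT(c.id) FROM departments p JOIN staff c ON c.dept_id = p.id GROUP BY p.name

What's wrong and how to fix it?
Bug: INNER JOIN drops departments rows that have no matching staff rows

Fix: Use LEFT JOIN so parents without children still appear (COUNT(c.id) gives 0)

Corrected query:
SELECT p.name, COUNT(c.id) FROM departments p LEFT JOIN staff c ON c.dept_id = p.id GROUP BY p.name

Result:
name        | COUNT(c.id)
------------+------------
Engineering | 2          
Finance     | 3          
Marketing   | 0          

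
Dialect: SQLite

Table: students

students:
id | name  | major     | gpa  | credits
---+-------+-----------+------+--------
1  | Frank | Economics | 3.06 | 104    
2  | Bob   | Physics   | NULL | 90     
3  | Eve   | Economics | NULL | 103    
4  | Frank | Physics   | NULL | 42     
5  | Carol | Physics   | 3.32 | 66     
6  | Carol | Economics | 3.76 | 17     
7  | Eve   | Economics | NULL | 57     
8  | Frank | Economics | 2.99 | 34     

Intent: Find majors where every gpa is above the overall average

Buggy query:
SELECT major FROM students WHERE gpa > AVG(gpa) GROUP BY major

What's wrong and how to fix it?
Bug: AVG() is an aggregate; it can't sit directly in WHERE

Fix: Use a subquery for AVG and a HAVING MIN(...) filter so the condition holds for every row in the group

Corrected query:
SELECT major FROM students GROUP BY major HAVING MIN(gpa) > (SELECT AVG(gpa) FROM students)

Result:
major  
-------
Physics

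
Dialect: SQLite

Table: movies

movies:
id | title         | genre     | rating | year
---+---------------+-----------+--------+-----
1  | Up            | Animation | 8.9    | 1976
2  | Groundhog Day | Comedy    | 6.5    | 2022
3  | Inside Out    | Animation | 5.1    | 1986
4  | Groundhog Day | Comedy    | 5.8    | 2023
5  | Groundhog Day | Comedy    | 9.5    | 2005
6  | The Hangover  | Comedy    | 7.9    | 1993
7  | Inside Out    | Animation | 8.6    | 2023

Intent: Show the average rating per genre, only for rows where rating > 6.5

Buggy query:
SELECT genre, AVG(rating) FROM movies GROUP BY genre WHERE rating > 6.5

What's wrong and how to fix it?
Bug: Row-level WHERE must come before GROUP BY in the clause order

Fix: Place WHERE between FROM and GROUP BY

Corrected query:
SELECT genre, AVG(rating) FROM movies WHERE rating > 6.5 GROUP BY genre

Result:
genre     | AVG(rating)
----------+------------
Animation | 8.75       
Comedy    | 8.7        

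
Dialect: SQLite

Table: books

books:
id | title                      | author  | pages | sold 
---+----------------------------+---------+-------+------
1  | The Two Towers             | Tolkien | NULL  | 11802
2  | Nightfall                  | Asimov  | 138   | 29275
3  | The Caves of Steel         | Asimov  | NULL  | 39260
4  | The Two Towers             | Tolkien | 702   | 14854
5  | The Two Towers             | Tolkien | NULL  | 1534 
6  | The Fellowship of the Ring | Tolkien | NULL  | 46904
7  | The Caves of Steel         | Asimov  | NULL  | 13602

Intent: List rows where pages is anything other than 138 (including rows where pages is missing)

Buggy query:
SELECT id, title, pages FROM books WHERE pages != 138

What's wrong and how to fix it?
Bug: 'pages != 138' is unknown when pages is NULL, so NULL rows are silently excluded

Fix: Handle NULL separately with IS NULL alongside the inequality

Corrected query:
SELECT id, title, pages FROM books WHERE pages != 138 OR pages IS NULL

Result:
id | title                      | pages
---+----------------------------+------
1  | The Two Towers             | NULL 
3  | The Caves of Steel         | NULL 
4  | The Two Towers             | 702  
5  | The Two Towers             | NULL 
6  | The Fellowship of the Ring | NULL 
7  | The Caves of Steel         | NULL 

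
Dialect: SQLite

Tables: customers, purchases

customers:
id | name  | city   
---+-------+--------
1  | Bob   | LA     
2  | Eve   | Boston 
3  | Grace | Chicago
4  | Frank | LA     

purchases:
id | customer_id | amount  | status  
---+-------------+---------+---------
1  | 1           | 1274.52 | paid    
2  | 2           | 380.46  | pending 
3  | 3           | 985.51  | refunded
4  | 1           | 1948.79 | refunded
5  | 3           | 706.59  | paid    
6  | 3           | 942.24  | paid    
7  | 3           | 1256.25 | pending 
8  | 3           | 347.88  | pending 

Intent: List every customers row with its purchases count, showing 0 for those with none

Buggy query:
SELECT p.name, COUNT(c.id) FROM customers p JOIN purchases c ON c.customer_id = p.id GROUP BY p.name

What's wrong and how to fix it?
Bug: INNER JOIN drops customers rows that have no matching purchases rows

Fix: Use LEFT JOIN so parents without children still appear (COUNT(c.id) gives 0)

Corrected query:
SELECT p.name, COUNT(c.id) FROM customers p LEFT JOIN purchases c ON c.customer_id = p.id GROUP BY p.name

Result:
name  | COUNT(c.id)
------+------------
Bob   | 2          
Eve   | 1          
Frank | 0          
Grace | 5          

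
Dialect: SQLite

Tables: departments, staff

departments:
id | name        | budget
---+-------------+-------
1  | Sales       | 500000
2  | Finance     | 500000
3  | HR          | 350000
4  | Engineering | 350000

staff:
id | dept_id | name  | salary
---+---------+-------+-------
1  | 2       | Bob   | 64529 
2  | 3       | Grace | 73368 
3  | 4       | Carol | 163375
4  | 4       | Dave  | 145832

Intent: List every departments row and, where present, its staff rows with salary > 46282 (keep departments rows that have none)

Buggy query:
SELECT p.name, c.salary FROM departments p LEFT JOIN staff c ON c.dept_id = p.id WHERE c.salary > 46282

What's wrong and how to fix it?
Bug: A WHERE condition on the right-hand table after LEFT JOIN drops unmatched parents

Fix: Put 'c.salary > 46282' in the JOIN's ON clause instead of WHERE

Corrected query:
SELECT p.name, c.salary FROM departments p LEFT JOIN staff c ON c.dept_id = p.id AND c.salary > 46282

Result:
name        | salary
------------+-------
Sales       | NULL  
Finance     | 64529 
HR          | 73368 
Engineering | 145832
Engineering | 163375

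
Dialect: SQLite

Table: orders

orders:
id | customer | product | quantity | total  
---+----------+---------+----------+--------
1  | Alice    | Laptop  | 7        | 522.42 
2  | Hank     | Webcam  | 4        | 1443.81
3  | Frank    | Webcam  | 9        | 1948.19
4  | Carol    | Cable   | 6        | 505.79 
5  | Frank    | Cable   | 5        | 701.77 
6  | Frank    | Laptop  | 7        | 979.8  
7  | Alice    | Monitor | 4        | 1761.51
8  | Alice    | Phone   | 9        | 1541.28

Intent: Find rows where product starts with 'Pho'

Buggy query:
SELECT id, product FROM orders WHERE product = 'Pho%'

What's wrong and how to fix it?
Bug: Wildcards only work with LIKE; '=' treats '%' as a literal character

Fix: Use LIKE for wildcard pattern matching

Corrected query:
SELECT id, product FROM orders WHERE product LIKE 'Pho%'

Result:
id | product
---+--------
8  | Phone  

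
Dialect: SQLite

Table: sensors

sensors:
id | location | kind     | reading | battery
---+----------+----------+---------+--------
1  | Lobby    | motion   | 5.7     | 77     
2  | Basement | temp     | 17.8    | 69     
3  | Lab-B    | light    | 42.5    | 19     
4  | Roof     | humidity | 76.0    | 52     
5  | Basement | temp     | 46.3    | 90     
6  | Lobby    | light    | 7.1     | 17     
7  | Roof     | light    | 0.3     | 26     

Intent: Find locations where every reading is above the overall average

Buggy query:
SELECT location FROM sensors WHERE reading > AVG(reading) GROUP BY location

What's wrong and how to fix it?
Bug: AVG() is an aggregate; it can't sit directly in WHERE

Fix: Compute the overall average in a scalar subquery and compare each group's MIN against it in HAVING

Corrected query:
SELECT location FROM sensors GROUP BY location HAVING MIN(reading) > (SELECT AVG(reading) FROM sensors)

Result:
location
--------
Lab-B   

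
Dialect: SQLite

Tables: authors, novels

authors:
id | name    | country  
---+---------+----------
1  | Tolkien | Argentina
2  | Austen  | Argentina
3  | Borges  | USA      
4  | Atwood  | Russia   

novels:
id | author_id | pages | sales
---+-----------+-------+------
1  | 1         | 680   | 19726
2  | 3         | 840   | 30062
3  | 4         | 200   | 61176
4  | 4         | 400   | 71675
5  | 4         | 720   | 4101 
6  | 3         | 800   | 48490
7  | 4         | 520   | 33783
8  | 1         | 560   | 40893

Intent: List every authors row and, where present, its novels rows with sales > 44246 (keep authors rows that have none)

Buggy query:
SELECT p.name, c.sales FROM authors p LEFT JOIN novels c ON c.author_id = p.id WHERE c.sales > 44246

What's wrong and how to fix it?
Bug: Filtering c.sales in WHERE discards the NULL rows produced by LEFT JOIN, turning it into an inner join

Fix: Put 'c.sales > 44246' in the JOIN's ON clause instead of WHERE

Corrected query:
SELECT p.name, c.sales FROM authors p LEFT JOIN novels c ON c.author_id = p.id AND c.sales > 44246

Result:
name    | sales
--------+------
Tolkien | NULL 
Austen  | NULL 
Borges  | 48490
Atwood  | 61176
Atwood  | 71675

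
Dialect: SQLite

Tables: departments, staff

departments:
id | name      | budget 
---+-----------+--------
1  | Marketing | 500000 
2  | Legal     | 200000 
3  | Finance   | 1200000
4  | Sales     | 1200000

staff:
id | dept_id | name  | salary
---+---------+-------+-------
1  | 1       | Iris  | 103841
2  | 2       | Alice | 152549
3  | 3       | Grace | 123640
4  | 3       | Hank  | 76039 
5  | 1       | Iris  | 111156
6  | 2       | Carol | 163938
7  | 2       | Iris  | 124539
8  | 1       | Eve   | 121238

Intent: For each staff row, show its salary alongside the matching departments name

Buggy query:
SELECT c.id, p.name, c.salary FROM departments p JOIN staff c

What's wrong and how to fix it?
Bug: Missing join condition: each staff row is matched to all departments rows instead of just its own

Fix: Specify the join condition linking the foreign key to the parent id

Corrected query:
SELECT c.id, p.name, c.salary FROM departments p JOIN staff c ON c.dept_id = p.id

Result:
id | name      | salary
---+-----------+-------
1  | Marketing | 103841
2  | Legal     | 152549
3  | Finance   | 123640
4  | Finance   | 76039 
5  | Marketing | 111156
6  | Legal     | 163938
7  | Legal     | 124539
8  | Marketing | 121238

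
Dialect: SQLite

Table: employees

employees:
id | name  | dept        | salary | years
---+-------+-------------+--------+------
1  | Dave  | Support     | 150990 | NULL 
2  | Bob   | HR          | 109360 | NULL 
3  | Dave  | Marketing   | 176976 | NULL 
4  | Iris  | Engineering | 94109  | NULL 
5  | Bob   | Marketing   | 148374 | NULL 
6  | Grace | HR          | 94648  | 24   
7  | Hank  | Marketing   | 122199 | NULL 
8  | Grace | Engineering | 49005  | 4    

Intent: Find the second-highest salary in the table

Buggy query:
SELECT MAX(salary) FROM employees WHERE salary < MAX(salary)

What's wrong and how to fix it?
Bug: MAX(salary) on the right of the comparison is an aggregate-in-WHERE error

Fix: Put the inner MAX in a scalar subquery

Corrected query:
SELECT MAX(salary) FROM employees WHERE salary < (SELECT MAX(salary) FROM employees)

Result:
MAX(salary)
-----------
150990     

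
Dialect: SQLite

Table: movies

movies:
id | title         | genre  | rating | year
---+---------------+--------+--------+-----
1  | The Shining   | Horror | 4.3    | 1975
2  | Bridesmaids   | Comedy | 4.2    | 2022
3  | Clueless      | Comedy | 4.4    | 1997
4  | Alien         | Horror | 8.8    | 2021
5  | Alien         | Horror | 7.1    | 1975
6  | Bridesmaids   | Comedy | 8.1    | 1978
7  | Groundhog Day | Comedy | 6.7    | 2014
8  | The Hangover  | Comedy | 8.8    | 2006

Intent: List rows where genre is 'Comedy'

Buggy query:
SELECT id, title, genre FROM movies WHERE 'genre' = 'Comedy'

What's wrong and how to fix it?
Bug: Single quotes denote string literals in SQL; the column name is being compared as a constant string

Fix: Remove the quotes around the column name (or use double quotes for an identifier)

Corrected query:
SELECT id, title, genre FROM movies WHERE genre = 'Comedy'

Result:
id | title         | genre 
---+---------------+-------
2  | Bridesmaids   | Comedy
3  | Clueless      | Comedy
6  | Bridesmaids   | Comedy
7  | Groundhog Day | Comedy
8  | The Hangover  | Comedy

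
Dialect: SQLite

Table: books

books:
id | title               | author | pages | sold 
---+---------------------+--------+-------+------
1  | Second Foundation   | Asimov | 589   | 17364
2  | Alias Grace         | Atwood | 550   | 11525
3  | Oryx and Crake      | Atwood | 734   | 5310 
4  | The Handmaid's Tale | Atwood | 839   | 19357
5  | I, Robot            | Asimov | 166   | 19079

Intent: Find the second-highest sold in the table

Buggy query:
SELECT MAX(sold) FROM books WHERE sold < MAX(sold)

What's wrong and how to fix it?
Bug: MAX(sold) on the right of the comparison is an aggregate-in-WHERE error

Fix: Put the inner MAX in a scalar subquery

Corrected query:
SELECT MAX(sold) FROM books WHERE sold < (SELECT MAX(sold) FROM books)

Result:
MAX(sold)
---------
19079    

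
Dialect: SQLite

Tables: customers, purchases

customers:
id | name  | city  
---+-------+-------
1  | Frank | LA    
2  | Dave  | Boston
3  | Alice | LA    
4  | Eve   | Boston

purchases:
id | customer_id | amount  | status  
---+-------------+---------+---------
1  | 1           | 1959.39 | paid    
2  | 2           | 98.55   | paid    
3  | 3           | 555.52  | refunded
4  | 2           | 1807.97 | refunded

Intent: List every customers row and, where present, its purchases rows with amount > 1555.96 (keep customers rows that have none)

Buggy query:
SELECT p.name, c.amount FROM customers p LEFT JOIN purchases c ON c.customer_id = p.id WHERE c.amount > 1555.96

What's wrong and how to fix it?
Bug: A WHERE condition on the right-hand table after LEFT JOIN drops unmatched parents

Fix: Move the right-table condition into the ON clause so unmatched parents are kept

Corrected query:
SELECT p.name, c.amount FROM customers p LEFT JOIN purchases c ON c.customer_id = p.id AND c.amount > 1555.96

Result:
name  | amount 
------+--------
Frank | 1959.39
Dave  | 1807.97
Alice | NULL   
Eve   | NULL   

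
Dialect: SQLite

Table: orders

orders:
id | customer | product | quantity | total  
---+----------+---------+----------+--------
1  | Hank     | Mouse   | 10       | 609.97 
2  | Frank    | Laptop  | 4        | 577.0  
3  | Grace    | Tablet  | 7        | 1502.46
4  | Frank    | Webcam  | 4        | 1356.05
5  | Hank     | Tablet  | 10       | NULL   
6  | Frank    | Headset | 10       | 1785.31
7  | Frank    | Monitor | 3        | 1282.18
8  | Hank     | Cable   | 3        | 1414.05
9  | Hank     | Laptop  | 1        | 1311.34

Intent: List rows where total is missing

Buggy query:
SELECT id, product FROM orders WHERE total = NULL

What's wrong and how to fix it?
Bug: Comparing to NULL with '=' never matches; NULL = NULL is unknown, not true

Fix: Replace '= NULL' with 'IS NULL'

Corrected query:
SELECT id, product FROM orders WHERE total IS NULL

Result:
id | product
---+--------
5  | Tablet 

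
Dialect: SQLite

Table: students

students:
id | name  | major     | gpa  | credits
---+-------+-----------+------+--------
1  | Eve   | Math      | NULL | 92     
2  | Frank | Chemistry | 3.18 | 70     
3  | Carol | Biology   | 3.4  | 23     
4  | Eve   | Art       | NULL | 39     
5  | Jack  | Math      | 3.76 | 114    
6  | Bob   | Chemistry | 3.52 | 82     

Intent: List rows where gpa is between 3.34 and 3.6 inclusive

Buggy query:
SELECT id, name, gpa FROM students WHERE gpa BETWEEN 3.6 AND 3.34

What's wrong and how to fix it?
Bug: BETWEEN expects the lower bound first; with 3.6 AND 3.34 the range is empty

Fix: Swap the bounds so the smaller value comes first

Corrected query:
SELECT id, name, gpa FROM students WHERE gpa BETWEEN 3.34 AND 3.6

Result:
id | name  | gpa 
---+-------+-----
3  | Carol | 3.4 
6  | Bob   | 3.52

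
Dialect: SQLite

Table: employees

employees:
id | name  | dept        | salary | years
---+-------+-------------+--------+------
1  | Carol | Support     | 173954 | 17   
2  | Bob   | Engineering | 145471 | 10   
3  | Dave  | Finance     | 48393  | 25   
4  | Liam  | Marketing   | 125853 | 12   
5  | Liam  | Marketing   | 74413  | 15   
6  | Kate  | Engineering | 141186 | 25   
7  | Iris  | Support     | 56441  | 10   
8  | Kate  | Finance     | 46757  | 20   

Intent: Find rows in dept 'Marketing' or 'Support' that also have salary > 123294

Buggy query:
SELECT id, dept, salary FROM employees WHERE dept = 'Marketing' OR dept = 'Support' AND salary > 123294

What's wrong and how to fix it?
Bug: AND binds tighter than OR, so this parses as dept = 'Marketing' OR (dept = 'Support' AND salary > 123294)

Fix: Group the OR with parentheses (or use IN), then AND the threshold

Corrected query:
SELECT id, dept, salary FROM employees WHERE (dept = 'Marketing' OR dept = 'Support') AND salary > 123294

Result:
id | dept      | salary
---+-----------+-------
1  | Support   | 173954
4  | Marketing | 125853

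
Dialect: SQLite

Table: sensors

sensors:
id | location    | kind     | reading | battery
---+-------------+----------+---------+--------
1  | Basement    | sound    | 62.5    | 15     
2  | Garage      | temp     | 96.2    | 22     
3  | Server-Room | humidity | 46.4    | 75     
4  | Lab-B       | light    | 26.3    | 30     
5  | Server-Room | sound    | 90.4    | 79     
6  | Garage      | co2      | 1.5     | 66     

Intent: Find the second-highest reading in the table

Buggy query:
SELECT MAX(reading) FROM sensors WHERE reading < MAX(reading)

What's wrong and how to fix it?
Bug: The inner MAX is an aggregate inside WHERE, which is not allowed

Fix: Compute the overall MAX in a subquery, then take MAX of rows below it

Corrected query:
SELECT MAX(reading) FROM sensors WHERE reading < (SELECT MAX(reading) FROM sensors)

Result:
MAX(reading)
------------
90.4        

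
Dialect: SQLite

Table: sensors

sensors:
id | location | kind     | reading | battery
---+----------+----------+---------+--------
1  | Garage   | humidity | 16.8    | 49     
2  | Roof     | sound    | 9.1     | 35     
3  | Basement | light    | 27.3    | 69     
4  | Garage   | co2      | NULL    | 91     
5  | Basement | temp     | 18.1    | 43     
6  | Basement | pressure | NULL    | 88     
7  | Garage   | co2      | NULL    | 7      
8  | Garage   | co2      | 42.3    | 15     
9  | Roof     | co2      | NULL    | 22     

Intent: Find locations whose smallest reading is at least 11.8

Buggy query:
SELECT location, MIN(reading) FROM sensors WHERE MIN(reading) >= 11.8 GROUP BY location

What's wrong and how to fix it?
Bug: Aggregates like MIN are computed per group after WHERE runs

Fix: Replace WHERE with HAVING after the GROUP BY

Corrected query:
SELECT location, MIN(reading) FROM sensors GROUP BY location HAVING MIN(reading) >= 11.8

Result:
location | MIN(reading)
---------+-------------
Basement | 18.1        
Garage   | 16.8        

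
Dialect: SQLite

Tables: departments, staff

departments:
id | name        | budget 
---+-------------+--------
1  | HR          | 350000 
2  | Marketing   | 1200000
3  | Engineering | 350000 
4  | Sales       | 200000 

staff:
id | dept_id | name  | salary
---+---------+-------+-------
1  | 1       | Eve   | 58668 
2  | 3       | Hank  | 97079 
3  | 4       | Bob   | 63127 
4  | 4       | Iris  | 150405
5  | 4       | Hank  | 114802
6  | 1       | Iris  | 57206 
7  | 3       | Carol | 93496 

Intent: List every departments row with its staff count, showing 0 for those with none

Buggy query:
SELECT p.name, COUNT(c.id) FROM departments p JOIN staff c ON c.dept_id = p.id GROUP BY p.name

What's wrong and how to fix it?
Bug: An inner join excludes parents with zero children

Fix: Switch to LEFT JOIN to retain unmatched parent rows

Corrected query:
SELECT p.name, COUNT(c.id) FROM departments p LEFT JOIN staff c ON c.dept_id = p.id GROUP BY p.name

Result:
name        | COUNT(c.id)
------------+------------
Engineering | 2          
HR          | 2          
Marketing   | 0          
Sales       | 3          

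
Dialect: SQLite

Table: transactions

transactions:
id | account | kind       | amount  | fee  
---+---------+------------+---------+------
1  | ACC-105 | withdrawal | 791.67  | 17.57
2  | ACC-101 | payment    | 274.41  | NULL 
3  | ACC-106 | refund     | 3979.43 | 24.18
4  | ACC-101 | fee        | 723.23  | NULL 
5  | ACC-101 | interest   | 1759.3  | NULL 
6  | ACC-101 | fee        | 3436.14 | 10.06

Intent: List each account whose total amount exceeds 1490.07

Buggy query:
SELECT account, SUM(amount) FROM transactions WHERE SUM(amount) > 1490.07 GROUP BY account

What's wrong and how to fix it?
Bug: SUM(amount) is an aggregate, but WHERE filters rows before aggregation

Fix: Use HAVING (which filters groups after aggregation) instead of WHERE

Corrected query:
SELECT account, SUM(amount) FROM transactions GROUP BY account HAVING SUM(amount) > 1490.07

Result:
account | SUM(amount)
--------+------------
ACC-101 | 6193.08    
ACC-106 | 3979.43    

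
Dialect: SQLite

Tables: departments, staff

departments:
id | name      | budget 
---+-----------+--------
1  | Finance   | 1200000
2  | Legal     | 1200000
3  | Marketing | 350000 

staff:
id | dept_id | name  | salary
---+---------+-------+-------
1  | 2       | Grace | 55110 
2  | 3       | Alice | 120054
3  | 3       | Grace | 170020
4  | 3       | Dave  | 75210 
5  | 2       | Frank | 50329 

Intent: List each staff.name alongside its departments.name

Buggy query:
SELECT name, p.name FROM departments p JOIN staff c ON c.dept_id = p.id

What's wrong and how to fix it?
Bug: 'name' exists in both joined tables, so the database can't tell which one is meant

Fix: Qualify the column with its table alias (c.name)

Corrected query:
SELECT c.name, p.name FROM departments p JOIN staff c ON c.dept_id = p.id

Result:
name  | name     
------+----------
Grace | Legal    
Alice | Marketing
Grace | Marketing
Dave  | Marketing
Frank | Legal    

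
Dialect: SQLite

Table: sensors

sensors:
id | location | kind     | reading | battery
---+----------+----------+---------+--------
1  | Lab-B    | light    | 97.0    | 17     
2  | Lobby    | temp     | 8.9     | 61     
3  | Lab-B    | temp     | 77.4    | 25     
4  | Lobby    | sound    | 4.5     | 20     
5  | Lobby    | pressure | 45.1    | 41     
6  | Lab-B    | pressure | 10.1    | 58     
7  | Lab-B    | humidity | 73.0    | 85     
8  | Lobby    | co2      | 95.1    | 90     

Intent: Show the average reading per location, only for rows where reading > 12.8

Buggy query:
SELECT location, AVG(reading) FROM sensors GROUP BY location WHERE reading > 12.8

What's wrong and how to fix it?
Bug: Row-level WHERE must come before GROUP BY in the clause order

Fix: Place WHERE between FROM and GROUP BY

Corrected query:
SELECT location, AVG(reading) FROM sensors WHERE reading > 12.8 GROUP BY location

Result:
location | AVG(reading)
---------+-------------
Lab-B    | 82.466667   
Lobby    | 70.1        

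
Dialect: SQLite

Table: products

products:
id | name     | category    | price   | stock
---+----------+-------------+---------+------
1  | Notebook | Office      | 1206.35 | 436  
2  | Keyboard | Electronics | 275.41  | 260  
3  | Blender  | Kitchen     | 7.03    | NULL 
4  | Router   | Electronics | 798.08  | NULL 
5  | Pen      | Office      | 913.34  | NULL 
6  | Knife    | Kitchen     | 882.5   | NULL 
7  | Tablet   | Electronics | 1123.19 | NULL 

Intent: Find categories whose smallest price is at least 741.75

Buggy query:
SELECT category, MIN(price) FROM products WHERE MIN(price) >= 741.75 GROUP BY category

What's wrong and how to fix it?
Bug: MIN() in WHERE is a misuse of aggregate

Fix: Use HAVING for the per-group MIN condition

Corrected query:
SELECT category, MIN(price) FROM products GROUP BY category HAVING MIN(price) >= 741.75

Result:
category | MIN(price)
---------+-----------
Office   | 913.34    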